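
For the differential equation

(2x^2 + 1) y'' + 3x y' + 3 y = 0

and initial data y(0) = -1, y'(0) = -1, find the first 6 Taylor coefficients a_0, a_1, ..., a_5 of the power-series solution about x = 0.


Ansatz: y(x) = sum_{n>=0} a_n x^n, so y'(x) = sum_{n>=1} n a_n x^(n-1) and y''(x) = sum_{n>=2} n(n-1) a_n x^(n-2).
Substitute into P(x) y'' + Q(x) y' + R(x) y = 0 with P(x) = 2x^2 + 1, Q(x) = 3x, R(x) = 3, and match powers of x.
Initial conditions: a_0 = -1, a_1 = -1.
Setting the coefficient of each power of x to zero and solving order by order (substituting the coefficients already found):
  x^0: 2 a_2 + 3 a_0 = 0  ->  2 a_2 = -3 a_0 = 3  ->  a_2 = 3/2
  x^1: 6 a_3 + 6 a_1 = 0  ->  6 a_3 = -6 a_1 = 6  ->  a_3 = 1
  x^2: 12 a_4 + 13 a_2 = 0  ->  12 a_4 = -13 a_2 = -39/2  ->  a_4 = -13/8
  x^3: 20 a_5 + 24 a_3 = 0  ->  20 a_5 = -24 a_3 = -24  ->  a_5 = -6/5
Truncated series: y(x) = -1 - x + (3/2) x^2 + x^3 - (13/8) x^4 - (6/5) x^5 + O(x^6).

a_0 = -1; a_1 = -1; a_2 = 3/2; a_3 = 1; a_4 = -13/8; a_5 = -6/5


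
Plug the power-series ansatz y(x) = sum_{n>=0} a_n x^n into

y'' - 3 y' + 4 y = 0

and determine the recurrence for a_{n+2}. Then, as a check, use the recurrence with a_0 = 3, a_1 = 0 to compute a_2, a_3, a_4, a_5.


Substitute y = sum_n a_n x^n.
y''(x) has coefficient (n+2)(n+1) a_{n+2} at x^n;
-3 y'(x) has coefficient -3 (n+1) a_{n+1} at x^n;
4 y(x) has coefficient 4 a_n at x^n.
Matching x^n: (n+2)(n+1) a_{n+2} - 3 (n+1) a_{n+1} + 4 a_n = 0.
Thus a_{n+2} = [3 (n+1) a_{n+1} - 4 a_n] / ((n+1)(n+2)).

Check with a_0 = 3, a_1 = 0 (apply the recurrence for n = 0, 1, 2, 3): a_0 = 3, a_1 = 0, a_2 = -6, a_3 = -6, a_4 = -5/2, a_5 = -3/10.

a_(n+2) = [3 (n+1) a_(n+1) - 4 a_n] / ((n+1)(n+2)); check: a_0 = 3, a_1 = 0, a_2 = -6, a_3 = -6, a_4 = -5/2, a_5 = -3/10


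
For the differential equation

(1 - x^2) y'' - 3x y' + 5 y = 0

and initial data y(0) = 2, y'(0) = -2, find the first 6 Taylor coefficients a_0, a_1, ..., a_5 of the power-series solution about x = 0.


Ansatz: y(x) = sum_{n>=0} a_n x^n, so y'(x) = sum_{n>=1} n a_n x^(n-1) and y''(x) = sum_{n>=2} n(n-1) a_n x^(n-2).
Substitute into P(x) y'' + Q(x) y' + R(x) y = 0 with P(x) = 1 - x^2, Q(x) = -3x, R(x) = 5, and match powers of x.
Initial conditions: a_0 = 2, a_1 = -2.
Setting the coefficient of each power of x to zero and solving order by order (substituting the coefficients already found):
  x^0: 2 a_2 + 5 a_0 = 0  ->  2 a_2 = -5 a_0 = -10  ->  a_2 = -5
  x^1: 6 a_3 + 2 a_1 = 0  ->  6 a_3 = -2 a_1 = 4  ->  a_3 = 2/3
  x^2: 12 a_4 - 3 a_2 = 0  ->  12 a_4 = 3 a_2 = -15  ->  a_4 = -5/4
  x^3: 20 a_5 - 10 a_3 = 0  ->  20 a_5 = 10 a_3 = 20/3  ->  a_5 = 1/3
Truncated series: y(x) = 2 - 2 x - 5 x^2 + (2/3) x^3 - (5/4) x^4 + (1/3) x^5 + O(x^6).

a_0 = 2; a_1 = -2; a_2 = -5; a_3 = 2/3; a_4 = -5/4; a_5 = 1/3


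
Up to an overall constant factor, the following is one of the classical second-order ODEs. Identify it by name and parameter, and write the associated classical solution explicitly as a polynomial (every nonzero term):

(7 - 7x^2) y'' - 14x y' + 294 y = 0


All three coefficients share the factor 7; dividing through by 7 gives  (1 - x^2) y'' - 2x y' + 42 y = 0.
This matches the Legendre equation (1 - x^2) y'' - 2x y' + n(n+1) y = 0 (note the -2x y' term) with n(n+1) = 42, so n = 6; the polynomial solution is P_6(x).
With y = sum_k a_k x^k, matching x^k gives (k+2)(k+1) a_{k+2} = [k(k+1) - n(n+1)] a_k = (k - 6)(k + 7) a_k. The right side vanishes at k = 6, so the series with the parity of 6 terminates at degree 6.
Standard normalization (P_n(1) = 1): leading coefficient (2n)!/(2^n (n!)^2) = 479001600/(64*518400) = 231/16, so a_6 = 231/16. Work downward with a_k = (k+1)(k+2) a_{k+2} / ((k - 6)(k + 7)):
  a_4 = (5)(6)(231/16) / ((4 - 6)(4 + 7)) = (3465/8)/(-22) = -315/16
  a_2 = (3)(4)(-315/16) / ((2 - 6)(2 + 7)) = (-945/4)/(-36) = 105/16
  a_0 = (1)(2)(105/16) / ((0 - 6)(0 + 7)) = (105/8)/(-42) = -5/16
Hence P_6(x) = 231 x^6/16 - 315 x^4/16 + 105 x^2/16 - 5/16.

P_6(x); series = 231 x^6/16 - 315 x^4/16 + 105 x^2/16 - 5/16


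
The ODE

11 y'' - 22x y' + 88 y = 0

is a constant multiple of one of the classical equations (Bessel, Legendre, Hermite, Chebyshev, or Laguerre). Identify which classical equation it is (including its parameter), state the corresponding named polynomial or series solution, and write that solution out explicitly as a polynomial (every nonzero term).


All three coefficients share the factor 11; dividing through by 11 gives  y'' - 2x y' + 8 y = 0.
This matches the Hermite equation y'' - 2x y' + 2n y = 0 with 2n = 8, so n = 4; the polynomial solution is H_4(x).
With y = sum_k a_k x^k, matching x^k gives (k+2)(k+1) a_{k+2} = 2(k - n) a_k = 2(k - 4) a_k. The right side vanishes at k = 4, so the series with the parity of 4 terminates at degree 4.
Standard normalization: leading coefficient of H_n is 2^n, so a_4 = 2^4 = 16. Work downward with a_k = (k+1)(k+2) a_{k+2} / (2(k - n)):
  a_2 = (3)(4)(16) / (2(2 - 4)) = 192/(-4) = -48
  a_0 = (1)(2)(-48) / (2(0 - 4)) = -96/(-8) = 12
Hence H_4(x) = 16 x^4 - 48 x^2 + 12.

H_4(x); series = 16 x^4 - 48 x^2 + 12


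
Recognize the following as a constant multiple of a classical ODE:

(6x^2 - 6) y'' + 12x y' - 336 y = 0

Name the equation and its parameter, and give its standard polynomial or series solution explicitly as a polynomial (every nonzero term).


All three coefficients share the factor -6; dividing through by -6 gives  (1 - x^2) y'' - 2x y' + 56 y = 0.
This matches the Legendre equation (1 - x^2) y'' - 2x y' + n(n+1) y = 0 (note the -2x y' term) with n(n+1) = 56, so n = 7; the polynomial solution is P_7(x).
With y = sum_k a_k x^k, matching x^k gives (k+2)(k+1) a_{k+2} = [k(k+1) - n(n+1)] a_k = (k - 7)(k + 8) a_k. The right side vanishes at k = 7, so the series with the parity of 7 terminates at degree 7.
Standard normalization (P_n(1) = 1): leading coefficient (2n)!/(2^n (n!)^2) = 87178291200/(128*25401600) = 429/16, so a_7 = 429/16. Work downward with a_k = (k+1)(k+2) a_{k+2} / ((k - 7)(k + 8)):
  a_5 = (6)(7)(429/16) / ((5 - 7)(5 + 8)) = (9009/8)/(-26) = -693/16
  a_3 = (4)(5)(-693/16) / ((3 - 7)(3 + 8)) = (-3465/4)/(-44) = 315/16
  a_1 = (2)(3)(315/16) / ((1 - 7)(1 + 8)) = (945/8)/(-54) = -35/16
Hence P_7(x) = 429 x^7/16 - 693 x^5/16 + 315 x^3/16 - 35 x/16.

P_7(x); series = 429 x^7/16 - 693 x^5/16 + 315 x^3/16 - 35 x/16


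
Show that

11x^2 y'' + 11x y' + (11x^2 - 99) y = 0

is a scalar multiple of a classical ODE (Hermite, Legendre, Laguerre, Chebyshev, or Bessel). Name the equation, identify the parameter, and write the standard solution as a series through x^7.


All three coefficients share the factor 11; dividing through by 11 gives  x^2 y'' + x y' + (x^2 - 9) y = 0.
This matches the Bessel equation x^2 y'' + x y' + (x^2 - nu^2) y = 0 with nu^2 = 9, so nu = 3; the solution bounded at x = 0 is J_3(x).
Frobenius at x = 0: indicial roots ±nu; for r = nu the recurrence k(k + 2nu) c_k = -c_{k-2} gives the standard series J_nu(x) = sum_{k>=0} (-1)^k / (k! (k+nu)!) (x/2)^(2k+nu). Evaluate the first 3 terms:
  k = 0: (-1)^0 / (0! * 3! * 2^3) x^3 = 1/(1*6*8) x^3 = (1/48) x^3
  k = 1: (-1)^1 / (1! * 4! * 2^5) x^5 = -1/(1*24*32) x^5 = (-1/768) x^5
  k = 2: (-1)^2 / (2! * 5! * 2^7) x^7 = 1/(2*120*128) x^7 = (1/30720) x^7
Hence J_3(x) = x^7/30720 - x^5/768 + x^3/48 + ....

J_3(x); series = x^7/30720 - x^5/768 + x^3/48


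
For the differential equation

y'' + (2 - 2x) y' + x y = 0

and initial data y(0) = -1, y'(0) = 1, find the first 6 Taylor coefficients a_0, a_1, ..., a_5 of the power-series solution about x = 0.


Ansatz: y(x) = sum_{n>=0} a_n x^n, so y'(x) = sum_{n>=1} n a_n x^(n-1) and y''(x) = sum_{n>=2} n(n-1) a_n x^(n-2).
Substitute into P(x) y'' + Q(x) y' + R(x) y = 0 with P(x) = 1, Q(x) = 2 - 2x, R(x) = x, and match powers of x.
Initial conditions: a_0 = -1, a_1 = 1.
Setting the coefficient of each power of x to zero and solving order by order (substituting the coefficients already found):
  x^0: 2 a_2 + 2 a_1 = 0  ->  2 a_2 = -2 a_1 = -2  ->  a_2 = -1
  x^1: 6 a_3 + 4 a_2 - 2 a_1 + a_0 = 0  ->  6 a_3 = -4 a_2 + 2 a_1 - a_0 = 7  ->  a_3 = 7/6
  x^2: 12 a_4 + 6 a_3 - 4 a_2 + a_1 = 0  ->  12 a_4 = -6 a_3 + 4 a_2 - a_1 = -12  ->  a_4 = -1
  x^3: 20 a_5 + 8 a_4 - 6 a_3 + a_2 = 0  ->  20 a_5 = -8 a_4 + 6 a_3 - a_2 = 16  ->  a_5 = 4/5
Truncated series: y(x) = -1 + x - x^2 + (7/6) x^3 - x^4 + (4/5) x^5 + O(x^6).

a_0 = -1; a_1 = 1; a_2 = -1; a_3 = 7/6; a_4 = -1; a_5 = 4/5


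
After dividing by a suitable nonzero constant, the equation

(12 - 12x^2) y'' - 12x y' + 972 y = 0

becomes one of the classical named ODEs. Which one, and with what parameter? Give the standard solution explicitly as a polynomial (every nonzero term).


All three coefficients share the factor 12; dividing through by 12 gives  (1 - x^2) y'' - x y' + 81 y = 0.
This matches the Chebyshev equation (1 - x^2) y'' - x y' + n^2 y = 0 (note the -x y' term, not -2x y') with n^2 = 81, so n = 9; the polynomial solution is T_9(x).
With y = sum_k a_k x^k, matching x^k gives (k+2)(k+1) a_{k+2} = (k^2 - n^2) a_k = (k - 9)(k + 9) a_k. The right side vanishes at k = 9, so the series with the parity of 9 terminates at degree 9.
Standard normalization: leading coefficient of T_n is 2^(n-1), so a_9 = 2^8 = 256. Work downward with a_k = (k+1)(k+2) a_{k+2} / ((k - 9)(k + 9)):
  a_7 = (8)(9)(256) / ((7 - 9)(7 + 9)) = 18432/(-32) = -576
  a_5 = (6)(7)(-576) / ((5 - 9)(5 + 9)) = -24192/(-56) = 432
  a_3 = (4)(5)(432) / ((3 - 9)(3 + 9)) = 8640/(-72) = -120
  a_1 = (2)(3)(-120) / ((1 - 9)(1 + 9)) = -720/(-80) = 9
Hence T_9(x) = 256 x^9 - 576 x^7 + 432 x^5 - 120 x^3 + 9 x.

T_9(x); series = 256 x^9 - 576 x^7 + 432 x^5 - 120 x^3 + 9 x


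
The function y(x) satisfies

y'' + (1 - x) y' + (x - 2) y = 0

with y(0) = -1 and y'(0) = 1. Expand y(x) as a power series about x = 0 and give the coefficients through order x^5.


Ansatz: y(x) = sum_{n>=0} a_n x^n, so y'(x) = sum_{n>=1} n a_n x^(n-1) and y''(x) = sum_{n>=2} n(n-1) a_n x^(n-2).
Substitute into P(x) y'' + Q(x) y' + R(x) y = 0 with P(x) = 1, Q(x) = 1 - x, R(x) = x - 2, and match powers of x.
Initial conditions: a_0 = -1, a_1 = 1.
Setting the coefficient of each power of x to zero and solving order by order (substituting the coefficients already found):
  x^0: 2 a_2 + a_1 - 2 a_0 = 0  ->  2 a_2 = -a_1 + 2 a_0 = -3  ->  a_2 = -3/2
  x^1: 6 a_3 + 2 a_2 - 3 a_1 + a_0 = 0  ->  6 a_3 = -2 a_2 + 3 a_1 - a_0 = 7  ->  a_3 = 7/6
  x^2: 12 a_4 + 3 a_3 - 4 a_2 + a_1 = 0  ->  12 a_4 = -3 a_3 + 4 a_2 - a_1 = -21/2  ->  a_4 = -7/8
  x^3: 20 a_5 + 4 a_4 - 5 a_3 + a_2 = 0  ->  20 a_5 = -4 a_4 + 5 a_3 - a_2 = 65/6  ->  a_5 = 13/24
Truncated series: y(x) = -1 + x - (3/2) x^2 + (7/6) x^3 - (7/8) x^4 + (13/24) x^5 + O(x^6).

a_0 = -1; a_1 = 1; a_2 = -3/2; a_3 = 7/6; a_4 = -7/8; a_5 = 13/24


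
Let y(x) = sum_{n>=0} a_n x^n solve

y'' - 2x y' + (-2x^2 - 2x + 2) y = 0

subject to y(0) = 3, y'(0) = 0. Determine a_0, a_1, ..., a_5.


Ansatz: y(x) = sum_{n>=0} a_n x^n, so y'(x) = sum_{n>=1} n a_n x^(n-1) and y''(x) = sum_{n>=2} n(n-1) a_n x^(n-2).
Substitute into P(x) y'' + Q(x) y' + R(x) y = 0 with P(x) = 1, Q(x) = -2x, R(x) = -2x^2 - 2x + 2, and match powers of x.
Initial conditions: a_0 = 3, a_1 = 0.
Setting the coefficient of each power of x to zero and solving order by order (substituting the coefficients already found):
  x^0: 2 a_2 + 2 a_0 = 0  ->  2 a_2 = -2 a_0 = -6  ->  a_2 = -3
  x^1: 6 a_3 - 2 a_0 = 0  ->  6 a_3 = 2 a_0 = 6  ->  a_3 = 1
  x^2: 12 a_4 - 2 a_2 - 2 a_1 - 2 a_0 = 0  ->  12 a_4 = 2 a_2 + 2 a_1 + 2 a_0 = 0  ->  a_4 = 0
  x^3: 20 a_5 - 4 a_3 - 2 a_2 - 2 a_1 = 0  ->  20 a_5 = 4 a_3 + 2 a_2 + 2 a_1 = -2  ->  a_5 = -1/10
Truncated series: y(x) = 3 - 3 x^2 + x^3 - (1/10) x^5 + O(x^6).

a_0 = 3; a_1 = 0; a_2 = -3; a_3 = 1; a_4 = 0; a_5 = -1/10


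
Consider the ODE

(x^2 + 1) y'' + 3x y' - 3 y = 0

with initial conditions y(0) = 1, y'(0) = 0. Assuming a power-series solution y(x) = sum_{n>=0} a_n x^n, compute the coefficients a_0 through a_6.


Ansatz: y(x) = sum_{n>=0} a_n x^n, so y'(x) = sum_{n>=1} n a_n x^(n-1) and y''(x) = sum_{n>=2} n(n-1) a_n x^(n-2).
Substitute into P(x) y'' + Q(x) y' + R(x) y = 0 with P(x) = x^2 + 1, Q(x) = 3x, R(x) = -3, and match powers of x.
Initial conditions: a_0 = 1, a_1 = 0.
Setting the coefficient of each power of x to zero and solving order by order (substituting the coefficients already found):
  x^0: 2 a_2 - 3 a_0 = 0  ->  2 a_2 = 3 a_0 = 3  ->  a_2 = 3/2
  x^1: 6 a_3 = 0  ->  a_3 = 0
  x^2: 12 a_4 + 5 a_2 = 0  ->  12 a_4 = -5 a_2 = -15/2  ->  a_4 = -5/8
  x^3: 20 a_5 + 12 a_3 = 0  ->  20 a_5 = -12 a_3 = 0  ->  a_5 = 0
  x^4: 30 a_6 + 21 a_4 = 0  ->  30 a_6 = -21 a_4 = 105/8  ->  a_6 = 7/16
Truncated series: y(x) = 1 + (3/2) x^2 - (5/8) x^4 + (7/16) x^6 + O(x^7).

a_0 = 1; a_1 = 0; a_2 = 3/2; a_3 = 0; a_4 = -5/8; a_5 = 0; a_6 = 7/16


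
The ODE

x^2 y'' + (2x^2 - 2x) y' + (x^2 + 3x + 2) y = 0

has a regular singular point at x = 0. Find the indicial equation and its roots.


Divide by x^2 to reach normal form y'' + P_1(x) y' + P_2(x) y = 0 with P_1(x) = 2 - 2/x and P_2(x) = 1 + 3/x + 2/x^2.
x = 0 is a singular point because the y'-coefficient 2 - 2/x has a pole at x = 0 and the y-coefficient 1 + 3/x + 2/x^2 has a pole at x = 0.
It is a regular singular point because x P_1(x) = p(x) = 2x - 2 and x^2 P_2(x) = q(x) = x^2 + 3x + 2 are polynomials, hence analytic at x = 0.
p(0) = -2,  q(0) = 2.
Indicial equation: r(r-1) + p(0) r + q(0) = 0, i.e. r^2 + (p(0) - 1) r + q(0) = 0, i.e. r^2 - 3 r + 2 = 0.
Discriminant: (-3)^2 - 4(2) = 1, so r = (3 ± 1)/2.
Solving: r_1 = 2, r_2 = 1.

indicial: r^2 - 3 r + 2 = 0; roots r_1 = 2, r_2 = 1


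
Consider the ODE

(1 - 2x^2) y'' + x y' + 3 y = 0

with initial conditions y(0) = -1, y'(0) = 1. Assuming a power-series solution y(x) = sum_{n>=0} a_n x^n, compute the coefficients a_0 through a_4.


Ansatz: y(x) = sum_{n>=0} a_n x^n, so y'(x) = sum_{n>=1} n a_n x^(n-1) and y''(x) = sum_{n>=2} n(n-1) a_n x^(n-2).
Substitute into P(x) y'' + Q(x) y' + R(x) y = 0 with P(x) = 1 - 2x^2, Q(x) = x, R(x) = 3, and match powers of x.
Initial conditions: a_0 = -1, a_1 = 1.
Setting the coefficient of each power of x to zero and solving order by order (substituting the coefficients already found):
  x^0: 2 a_2 + 3 a_0 = 0  ->  2 a_2 = -3 a_0 = 3  ->  a_2 = 3/2
  x^1: 6 a_3 + 4 a_1 = 0  ->  6 a_3 = -4 a_1 = -4  ->  a_3 = -2/3
  x^2: 12 a_4 + a_2 = 0  ->  12 a_4 = -a_2 = -3/2  ->  a_4 = -1/8
Truncated series: y(x) = -1 + x + (3/2) x^2 - (2/3) x^3 - (1/8) x^4 + O(x^5).

a_0 = -1; a_1 = 1; a_2 = 3/2; a_3 = -2/3; a_4 = -1/8


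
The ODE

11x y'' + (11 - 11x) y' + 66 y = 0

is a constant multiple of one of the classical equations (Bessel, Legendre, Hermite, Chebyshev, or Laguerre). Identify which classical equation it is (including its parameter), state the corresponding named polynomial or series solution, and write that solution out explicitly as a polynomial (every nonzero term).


All three coefficients share the factor 11; dividing through by 11 gives  x y'' + (1 - x) y' + 6 y = 0.
This matches the Laguerre equation x y'' + (1 - x) y' + n y = 0 with n = 6; the polynomial solution is L_6(x).
With y = sum_k a_k x^k, matching x^k gives (k+1)k a_{k+1} + (k+1) a_{k+1} - k a_k + n a_k = 0, i.e. (k+1)^2 a_{k+1} = (k - n) a_k = (k - 6) a_k. The right side vanishes at k = 6, so the series terminates at degree 6.
Standard normalization L_n(0) = 1 gives a_0 = 1. Work upward with a_{k+1} = (k - 6) a_k / (k+1)^2:
  a_1 = (0 - 6)(1) / 1^2 = -6/1 = -6
  a_2 = (1 - 6)(-6) / 2^2 = 30/4 = 15/2
  a_3 = (2 - 6)(15/2) / 3^2 = -30/9 = -10/3
  a_4 = (3 - 6)(-10/3) / 4^2 = 10/16 = 5/8
  a_5 = (4 - 6)(5/8) / 5^2 = (-5/4)/25 = -1/20
  a_6 = (5 - 6)(-1/20) / 6^2 = (1/20)/36 = 1/720
Hence L_6(x) = x^6/720 - x^5/20 + 5 x^4/8 - 10 x^3/3 + 15 x^2/2 - 6 x + 1.

L_6(x); series = x^6/720 - x^5/20 + 5 x^4/8 - 10 x^3/3 + 15 x^2/2 - 6 x + 1


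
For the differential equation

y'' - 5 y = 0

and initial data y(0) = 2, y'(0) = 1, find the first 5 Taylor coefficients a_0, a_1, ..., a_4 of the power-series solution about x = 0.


Ansatz: y(x) = sum_{n>=0} a_n x^n, so y'(x) = sum_{n>=1} n a_n x^(n-1) and y''(x) = sum_{n>=2} n(n-1) a_n x^(n-2).
Substitute into P(x) y'' + Q(x) y' + R(x) y = 0 with P(x) = 1, Q(x) = 0, R(x) = -5, and match powers of x.
Initial conditions: a_0 = 2, a_1 = 1.
Setting the coefficient of each power of x to zero and solving order by order (substituting the coefficients already found):
  x^0: 2 a_2 - 5 a_0 = 0  ->  2 a_2 = 5 a_0 = 10  ->  a_2 = 5
  x^1: 6 a_3 - 5 a_1 = 0  ->  6 a_3 = 5 a_1 = 5  ->  a_3 = 5/6
  x^2: 12 a_4 - 5 a_2 = 0  ->  12 a_4 = 5 a_2 = 25  ->  a_4 = 25/12
Truncated series: y(x) = 2 + x + 5 x^2 + (5/6) x^3 + (25/12) x^4 + O(x^5).

a_0 = 2; a_1 = 1; a_2 = 5; a_3 = 5/6; a_4 = 25/12


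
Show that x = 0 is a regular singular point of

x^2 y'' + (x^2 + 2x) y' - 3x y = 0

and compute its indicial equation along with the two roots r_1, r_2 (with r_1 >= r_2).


Divide by x^2 to reach normal form y'' + P_1(x) y' + P_2(x) y = 0 with P_1(x) = 1 + 2/x and P_2(x) = -3/x.
x = 0 is a singular point because the y'-coefficient 1 + 2/x has a pole at x = 0 and the y-coefficient -3/x has a pole at x = 0.
It is a regular singular point because x P_1(x) = p(x) = x + 2 and x^2 P_2(x) = q(x) = -3x are polynomials, hence analytic at x = 0.
p(0) = 2,  q(0) = 0.
Indicial equation: r(r-1) + p(0) r + q(0) = 0, i.e. r^2 + (p(0) - 1) r + q(0) = 0, i.e. r^2 + 1 r = 0.
Discriminant: (1)^2 - 4(0) = 1, so r = (-1 ± 1)/2.
Solving: r_1 = 0, r_2 = -1.

indicial: r^2 + 1 r = 0; roots r_1 = 0, r_2 = -1


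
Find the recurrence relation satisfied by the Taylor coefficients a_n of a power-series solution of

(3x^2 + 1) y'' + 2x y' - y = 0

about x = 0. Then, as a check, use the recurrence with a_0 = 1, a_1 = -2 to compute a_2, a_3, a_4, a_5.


Substitute y = sum_n a_n x^n.
(1 + 3 x^2) y'' contributes (n+2)(n+1) a_{n+2} + 3 n(n-1) a_n at x^n.
2 x y'(x) contributes 2 n a_n at x^n.
-y(x) contributes -1 a_n at x^n.
Matching x^n: (n+2)(n+1) a_{n+2} + (3 n(n-1) + 2 n - 1) a_n = 0.
Thus a_{n+2} = (-3 n(n-1) - 2 n + 1) / ((n+1)(n+2)) * a_n.

Check with a_0 = 1, a_1 = -2 (apply the recurrence for n = 0, 1, 2, 3): a_0 = 1, a_1 = -2, a_2 = 1/2, a_3 = 1/3, a_4 = -3/8, a_5 = -23/60.

a_(n+2) = (-3 n(n-1) - 2 n + 1) / ((n+1)(n+2)) * a_n; check: a_0 = 1, a_1 = -2, a_2 = 1/2, a_3 = 1/3, a_4 = -3/8, a_5 = -23/60


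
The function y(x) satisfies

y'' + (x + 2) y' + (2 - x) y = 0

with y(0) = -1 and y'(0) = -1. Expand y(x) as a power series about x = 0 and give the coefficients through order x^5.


Ansatz: y(x) = sum_{n>=0} a_n x^n, so y'(x) = sum_{n>=1} n a_n x^(n-1) and y''(x) = sum_{n>=2} n(n-1) a_n x^(n-2).
Substitute into P(x) y'' + Q(x) y' + R(x) y = 0 with P(x) = 1, Q(x) = x + 2, R(x) = 2 - x, and match powers of x.
Initial conditions: a_0 = -1, a_1 = -1.
Setting the coefficient of each power of x to zero and solving order by order (substituting the coefficients already found):
  x^0: 2 a_2 + 2 a_1 + 2 a_0 = 0  ->  2 a_2 = -2 a_1 - 2 a_0 = 4  ->  a_2 = 2
  x^1: 6 a_3 + 4 a_2 + 3 a_1 - a_0 = 0  ->  6 a_3 = -4 a_2 - 3 a_1 + a_0 = -6  ->  a_3 = -1
  x^2: 12 a_4 + 6 a_3 + 4 a_2 - a_1 = 0  ->  12 a_4 = -6 a_3 - 4 a_2 + a_1 = -3  ->  a_4 = -1/4
  x^3: 20 a_5 + 8 a_4 + 5 a_3 - a_2 = 0  ->  20 a_5 = -8 a_4 - 5 a_3 + a_2 = 9  ->  a_5 = 9/20
Truncated series: y(x) = -1 - x + 2 x^2 - x^3 - (1/4) x^4 + (9/20) x^5 + O(x^6).

a_0 = -1; a_1 = -1; a_2 = 2; a_3 = -1; a_4 = -1/4; a_5 = 9/20


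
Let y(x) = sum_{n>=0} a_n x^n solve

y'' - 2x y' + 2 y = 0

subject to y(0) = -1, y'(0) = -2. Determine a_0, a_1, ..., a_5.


Ansatz: y(x) = sum_{n>=0} a_n x^n, so y'(x) = sum_{n>=1} n a_n x^(n-1) and y''(x) = sum_{n>=2} n(n-1) a_n x^(n-2).
Substitute into P(x) y'' + Q(x) y' + R(x) y = 0 with P(x) = 1, Q(x) = -2x, R(x) = 2, and match powers of x.
Initial conditions: a_0 = -1, a_1 = -2.
Setting the coefficient of each power of x to zero and solving order by order (substituting the coefficients already found):
  x^0: 2 a_2 + 2 a_0 = 0  ->  2 a_2 = -2 a_0 = 2  ->  a_2 = 1
  x^1: 6 a_3 = 0  ->  a_3 = 0
  x^2: 12 a_4 - 2 a_2 = 0  ->  12 a_4 = 2 a_2 = 2  ->  a_4 = 1/6
  x^3: 20 a_5 - 4 a_3 = 0  ->  20 a_5 = 4 a_3 = 0  ->  a_5 = 0
Truncated series: y(x) = -1 - 2 x + x^2 + (1/6) x^4 + O(x^6).

a_0 = -1; a_1 = -2; a_2 = 1; a_3 = 0; a_4 = 1/6; a_5 = 0


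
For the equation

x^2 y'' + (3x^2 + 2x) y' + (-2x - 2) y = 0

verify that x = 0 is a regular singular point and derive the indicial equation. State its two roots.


Divide by x^2 to reach normal form y'' + P_1(x) y' + P_2(x) y = 0 with P_1(x) = 3 + 2/x and P_2(x) = -2/x - 2/x^2.
x = 0 is a singular point because the y'-coefficient 3 + 2/x has a pole at x = 0 and the y-coefficient -2/x - 2/x^2 has a pole at x = 0.
It is a regular singular point because x P_1(x) = p(x) = 3x + 2 and x^2 P_2(x) = q(x) = -2x - 2 are polynomials, hence analytic at x = 0.
p(0) = 2,  q(0) = -2.
Indicial equation: r(r-1) + p(0) r + q(0) = 0, i.e. r^2 + (p(0) - 1) r + q(0) = 0, i.e. r^2 + 1 r - 2 = 0.
Discriminant: (1)^2 - 4(-2) = 9, so r = (-1 ± 3)/2.
Solving: r_1 = 1, r_2 = -2.

indicial: r^2 + 1 r - 2 = 0; roots r_1 = 1, r_2 = -2


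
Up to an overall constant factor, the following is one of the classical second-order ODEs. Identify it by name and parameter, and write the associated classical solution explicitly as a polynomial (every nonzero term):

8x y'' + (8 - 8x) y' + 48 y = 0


All three coefficients share the factor 8; dividing through by 8 gives  x y'' + (1 - x) y' + 6 y = 0.
This matches the Laguerre equation x y'' + (1 - x) y' + n y = 0 with n = 6; the polynomial solution is L_6(x).
With y = sum_k a_k x^k, matching x^k gives (k+1)k a_{k+1} + (k+1) a_{k+1} - k a_k + n a_k = 0, i.e. (k+1)^2 a_{k+1} = (k - n) a_k = (k - 6) a_k. The right side vanishes at k = 6, so the series terminates at degree 6.
Standard normalization L_n(0) = 1 gives a_0 = 1. Work upward with a_{k+1} = (k - 6) a_k / (k+1)^2:
  a_1 = (0 - 6)(1) / 1^2 = -6/1 = -6
  a_2 = (1 - 6)(-6) / 2^2 = 30/4 = 15/2
  a_3 = (2 - 6)(15/2) / 3^2 = -30/9 = -10/3
  a_4 = (3 - 6)(-10/3) / 4^2 = 10/16 = 5/8
  a_5 = (4 - 6)(5/8) / 5^2 = (-5/4)/25 = -1/20
  a_6 = (5 - 6)(-1/20) / 6^2 = (1/20)/36 = 1/720
Hence L_6(x) = x^6/720 - x^5/20 + 5 x^4/8 - 10 x^3/3 + 15 x^2/2 - 6 x + 1.

L_6(x); series = x^6/720 - x^5/20 + 5 x^4/8 - 10 x^3/3 + 15 x^2/2 - 6 x + 1


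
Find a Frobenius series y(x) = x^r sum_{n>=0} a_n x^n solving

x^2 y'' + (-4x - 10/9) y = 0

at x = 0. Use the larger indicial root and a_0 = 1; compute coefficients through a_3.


Write in Frobenius form y'' + (p(x)/x) y' + (q(x)/x^2) y = 0:
  p(x) = 0,  q(x) = -4x - 10/9.
Indicial equation: r(r-1) + (0) r + (-10/9) = 0 -> roots r_1 = 5/3, r_2 = -2/3.
Take r = r_1 = 5/3. Let y(x) = x^r sum_{n>=0} a_n x^n with a_0 = 1.
Substitute y = x^r sum a_n x^n and match x^{r+n}. The recurrence is
  D(n) a_n - 4 a_{n-1} = 0,  where D(n) = (r+n)(r+n-1) + (0)(r+n) + (-10/9).
  a_n = 4 / D(n) * a_{n-1}.
Since the indicial polynomial factors as (r - r_1)(r - r_2), D(n) = (r_1 + n - r_1)(r_1 + n - r_2) = n(n + 7/3).
Evaluating step by step (a_0 = 1):
  n = 1: D(1) = 1(1 + 7/3) = 10/3; numerator = 4(1) = 4; a_1 = (4)/(10/3) = 6/5
  n = 2: D(2) = 2(2 + 7/3) = 26/3; numerator = 4(6/5) = 24/5; a_2 = (24/5)/(26/3) = 36/65
  n = 3: D(3) = 3(3 + 7/3) = 16; numerator = 4(36/65) = 144/65; a_3 = (144/65)/(16) = 9/65

r = 5/3; a_0 = 1; a_1 = 6/5; a_2 = 36/65; a_3 = 9/65


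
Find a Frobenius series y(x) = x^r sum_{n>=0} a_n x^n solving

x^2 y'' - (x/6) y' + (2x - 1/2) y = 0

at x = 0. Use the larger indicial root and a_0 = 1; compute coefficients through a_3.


Write in Frobenius form y'' + (p(x)/x) y' + (q(x)/x^2) y = 0:
  p(x) = -1/6,  q(x) = 2x - 1/2.
Indicial equation: r(r-1) + (-1/6) r + (-1/2) = 0 -> roots r_1 = 3/2, r_2 = -1/3.
Take r = r_1 = 3/2. Let y(x) = x^r sum_{n>=0} a_n x^n with a_0 = 1.
Substitute y = x^r sum a_n x^n and match x^{r+n}. The recurrence is
  D(n) a_n + 2 a_{n-1} = 0,  where D(n) = (r+n)(r+n-1) + (-1/6)(r+n) + (-1/2).
  a_n = -2 / D(n) * a_{n-1}.
Since the indicial polynomial factors as (r - r_1)(r - r_2), D(n) = (r_1 + n - r_1)(r_1 + n - r_2) = n(n + 11/6).
Evaluating step by step (a_0 = 1):
  n = 1: D(1) = 1(1 + 11/6) = 17/6; numerator = -2(1) = -2; a_1 = (-2)/(17/6) = -12/17
  n = 2: D(2) = 2(2 + 11/6) = 23/3; numerator = -2(-12/17) = 24/17; a_2 = (24/17)/(23/3) = 72/391
  n = 3: D(3) = 3(3 + 11/6) = 29/2; numerator = -2(72/391) = -144/391; a_3 = (-144/391)/(29/2) = -288/11339

r = 3/2; a_0 = 1; a_1 = -12/17; a_2 = 72/391; a_3 = -288/11339


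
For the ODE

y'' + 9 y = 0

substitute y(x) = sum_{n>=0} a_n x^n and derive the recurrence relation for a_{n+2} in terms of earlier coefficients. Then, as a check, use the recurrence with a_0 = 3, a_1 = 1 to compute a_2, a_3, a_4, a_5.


Substitute y = sum_n a_n x^n into y'' + (const) y = 0.
y''(x) = sum_{n>=0} (n+2)(n+1) a_{n+2} x^n.
The ODE becomes sum_n [(n+2)(n+1) a_{n+2} + 9 a_n] x^n = 0.
Setting each coefficient to zero gives the recurrence:
  (n+2)(n+1) a_{n+2} + 9 a_n = 0,
  a_{n+2} = -9 / ((n+1)(n+2)) a_n.

Check with a_0 = 3, a_1 = 1 (apply the recurrence for n = 0, 1, 2, 3): a_0 = 3, a_1 = 1, a_2 = -27/2, a_3 = -3/2, a_4 = 81/8, a_5 = 27/40.

a_{n+2} = -9/((n+1)(n+2)) * a_n; check: a_0 = 3, a_1 = 1, a_2 = -27/2, a_3 = -3/2, a_4 = 81/8, a_5 = 27/40


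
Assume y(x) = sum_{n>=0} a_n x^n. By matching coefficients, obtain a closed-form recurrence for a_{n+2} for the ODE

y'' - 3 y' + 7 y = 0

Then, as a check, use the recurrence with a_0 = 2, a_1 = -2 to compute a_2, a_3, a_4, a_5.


Substitute y = sum_n a_n x^n.
y''(x) has coefficient (n+2)(n+1) a_{n+2} at x^n;
-3 y'(x) has coefficient -3 (n+1) a_{n+1} at x^n;
7 y(x) has coefficient 7 a_n at x^n.
Matching x^n: (n+2)(n+1) a_{n+2} - 3 (n+1) a_{n+1} + 7 a_n = 0.
Thus a_{n+2} = [3 (n+1) a_{n+1} - 7 a_n] / ((n+1)(n+2)).

Check with a_0 = 2, a_1 = -2 (apply the recurrence for n = 0, 1, 2, 3): a_0 = 2, a_1 = -2, a_2 = -10, a_3 = -23/3, a_4 = 1/12, a_5 = 41/15.

a_(n+2) = [3 (n+1) a_(n+1) - 7 a_n] / ((n+1)(n+2)); check: a_0 = 2, a_1 = -2, a_2 = -10, a_3 = -23/3, a_4 = 1/12, a_5 = 41/15


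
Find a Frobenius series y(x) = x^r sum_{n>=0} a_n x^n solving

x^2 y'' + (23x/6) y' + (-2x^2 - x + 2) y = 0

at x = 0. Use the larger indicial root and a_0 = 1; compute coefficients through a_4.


Write in Frobenius form y'' + (p(x)/x) y' + (q(x)/x^2) y = 0:
  p(x) = 23/6,  q(x) = -2x^2 - x + 2.
Indicial equation: r(r-1) + (23/6) r + (2) = 0 -> roots r_1 = -4/3, r_2 = -3/2.
Take r = r_1 = -4/3. Let y(x) = x^r sum_{n>=0} a_n x^n with a_0 = 1.
Substitute y = x^r sum a_n x^n and match x^{r+n}. The recurrence is
  D(n) a_n - 1 a_{n-1} - 2 a_{n-2} = 0,  where D(n) = (r+n)(r+n-1) + (23/6)(r+n) + (2).
  a_n = [1 a_{n-1} + 2 a_{n-2}] / D(n).
Since the indicial polynomial factors as (r - r_1)(r - r_2), D(n) = (r_1 + n - r_1)(r_1 + n - r_2) = n(n + 1/6).
Evaluating step by step (a_0 = 1):
  n = 1: D(1) = 1(1 + 1/6) = 7/6; numerator = 1(1) = 1; a_1 = (1)/(7/6) = 6/7
  n = 2: D(2) = 2(2 + 1/6) = 13/3; numerator = 1(6/7) + 2(1) = 20/7; a_2 = (20/7)/(13/3) = 60/91
  n = 3: D(3) = 3(3 + 1/6) = 19/2; numerator = 1(60/91) + 2(6/7) = 216/91; a_3 = (216/91)/(19/2) = 432/1729
  n = 4: D(4) = 4(4 + 1/6) = 50/3; numerator = 1(432/1729) + 2(60/91) = 2712/1729; a_4 = (2712/1729)/(50/3) = 4068/43225

r = -4/3; a_0 = 1; a_1 = 6/7; a_2 = 60/91; a_3 = 432/1729; a_4 = 4068/43225


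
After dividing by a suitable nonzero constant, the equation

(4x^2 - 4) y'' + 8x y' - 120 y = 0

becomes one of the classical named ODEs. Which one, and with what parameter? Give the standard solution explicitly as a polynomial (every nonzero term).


All three coefficients share the factor -4; dividing through by -4 gives  (1 - x^2) y'' - 2x y' + 30 y = 0.
This matches the Legendre equation (1 - x^2) y'' - 2x y' + n(n+1) y = 0 (note the -2x y' term) with n(n+1) = 30, so n = 5; the polynomial solution is P_5(x).
With y = sum_k a_k x^k, matching x^k gives (k+2)(k+1) a_{k+2} = [k(k+1) - n(n+1)] a_k = (k - 5)(k + 6) a_k. The right side vanishes at k = 5, so the series with the parity of 5 terminates at degree 5.
Standard normalization (P_n(1) = 1): leading coefficient (2n)!/(2^n (n!)^2) = 3628800/(32*14400) = 63/8, so a_5 = 63/8. Work downward with a_k = (k+1)(k+2) a_{k+2} / ((k - 5)(k + 6)):
  a_3 = (4)(5)(63/8) / ((3 - 5)(3 + 6)) = (315/2)/(-18) = -35/4
  a_1 = (2)(3)(-35/4) / ((1 - 5)(1 + 6)) = (-105/2)/(-28) = 15/8
Hence P_5(x) = 63 x^5/8 - 35 x^3/4 + 15 x/8.

P_5(x); series = 63 x^5/8 - 35 x^3/4 + 15 x/8


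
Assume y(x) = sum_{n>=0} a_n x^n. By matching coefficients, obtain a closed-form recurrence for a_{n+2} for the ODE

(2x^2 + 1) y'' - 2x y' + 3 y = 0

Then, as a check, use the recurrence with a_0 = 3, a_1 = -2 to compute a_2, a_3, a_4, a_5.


Substitute y = sum_n a_n x^n.
(1 + 2 x^2) y'' contributes (n+2)(n+1) a_{n+2} + 2 n(n-1) a_n at x^n.
-2 x y'(x) contributes -2 n a_n at x^n.
3 y(x) contributes 3 a_n at x^n.
Matching x^n: (n+2)(n+1) a_{n+2} + (2 n(n-1) - 2 n + 3) a_n = 0.
Thus a_{n+2} = (-2 n(n-1) + 2 n - 3) / ((n+1)(n+2)) * a_n.

Check with a_0 = 3, a_1 = -2 (apply the recurrence for n = 0, 1, 2, 3): a_0 = 3, a_1 = -2, a_2 = -9/2, a_3 = 1/3, a_4 = 9/8, a_5 = -3/20.

a_(n+2) = (-2 n(n-1) + 2 n - 3) / ((n+1)(n+2)) * a_n; check: a_0 = 3, a_1 = -2, a_2 = -9/2, a_3 = 1/3, a_4 = 9/8, a_5 = -3/20


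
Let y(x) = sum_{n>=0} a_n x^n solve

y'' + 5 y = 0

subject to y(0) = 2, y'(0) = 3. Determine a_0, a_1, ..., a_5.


Ansatz: y(x) = sum_{n>=0} a_n x^n, so y'(x) = sum_{n>=1} n a_n x^(n-1) and y''(x) = sum_{n>=2} n(n-1) a_n x^(n-2).
Substitute into P(x) y'' + Q(x) y' + R(x) y = 0 with P(x) = 1, Q(x) = 0, R(x) = 5, and match powers of x.
Initial conditions: a_0 = 2, a_1 = 3.
Setting the coefficient of each power of x to zero and solving order by order (substituting the coefficients already found):
  x^0: 2 a_2 + 5 a_0 = 0  ->  2 a_2 = -5 a_0 = -10  ->  a_2 = -5
  x^1: 6 a_3 + 5 a_1 = 0  ->  6 a_3 = -5 a_1 = -15  ->  a_3 = -5/2
  x^2: 12 a_4 + 5 a_2 = 0  ->  12 a_4 = -5 a_2 = 25  ->  a_4 = 25/12
  x^3: 20 a_5 + 5 a_3 = 0  ->  20 a_5 = -5 a_3 = 25/2  ->  a_5 = 5/8
Truncated series: y(x) = 2 + 3 x - 5 x^2 - (5/2) x^3 + (25/12) x^4 + (5/8) x^5 + O(x^6).

a_0 = 2; a_1 = 3; a_2 = -5; a_3 = -5/2; a_4 = 25/12; a_5 = 5/8


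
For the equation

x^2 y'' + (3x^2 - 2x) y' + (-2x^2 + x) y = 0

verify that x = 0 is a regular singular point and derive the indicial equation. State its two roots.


Divide by x^2 to reach normal form y'' + P_1(x) y' + P_2(x) y = 0 with P_1(x) = 3 - 2/x and P_2(x) = -2 + 1/x.
x = 0 is a singular point because the y'-coefficient 3 - 2/x has a pole at x = 0 and the y-coefficient -2 + 1/x has a pole at x = 0.
It is a regular singular point because x P_1(x) = p(x) = 3x - 2 and x^2 P_2(x) = q(x) = -2x^2 + x are polynomials, hence analytic at x = 0.
p(0) = -2,  q(0) = 0.
Indicial equation: r(r-1) + p(0) r + q(0) = 0, i.e. r^2 + (p(0) - 1) r + q(0) = 0, i.e. r^2 - 3 r = 0.
Discriminant: (-3)^2 - 4(0) = 9, so r = (3 ± 3)/2.
Solving: r_1 = 3, r_2 = 0.

indicial: r^2 - 3 r = 0; roots r_1 = 3, r_2 = 0


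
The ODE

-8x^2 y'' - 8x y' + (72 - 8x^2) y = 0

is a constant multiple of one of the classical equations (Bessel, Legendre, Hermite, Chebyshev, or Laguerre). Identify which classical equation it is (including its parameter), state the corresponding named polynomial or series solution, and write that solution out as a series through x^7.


All three coefficients share the factor -8; dividing through by -8 gives  x^2 y'' + x y' + (x^2 - 9) y = 0.
This matches the Bessel equation x^2 y'' + x y' + (x^2 - nu^2) y = 0 with nu^2 = 9, so nu = 3; the solution bounded at x = 0 is J_3(x).
Frobenius at x = 0: indicial roots ±nu; for r = nu the recurrence k(k + 2nu) c_k = -c_{k-2} gives the standard series J_nu(x) = sum_{k>=0} (-1)^k / (k! (k+nu)!) (x/2)^(2k+nu). Evaluate the first 3 terms:
  k = 0: (-1)^0 / (0! * 3! * 2^3) x^3 = 1/(1*6*8) x^3 = (1/48) x^3
  k = 1: (-1)^1 / (1! * 4! * 2^5) x^5 = -1/(1*24*32) x^5 = (-1/768) x^5
  k = 2: (-1)^2 / (2! * 5! * 2^7) x^7 = 1/(2*120*128) x^7 = (1/30720) x^7
Hence J_3(x) = x^7/30720 - x^5/768 + x^3/48 + ....

J_3(x); series = x^7/30720 - x^5/768 + x^3/48


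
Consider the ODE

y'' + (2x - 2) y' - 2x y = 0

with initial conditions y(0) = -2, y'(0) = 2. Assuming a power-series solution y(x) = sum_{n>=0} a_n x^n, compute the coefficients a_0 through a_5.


Ansatz: y(x) = sum_{n>=0} a_n x^n, so y'(x) = sum_{n>=1} n a_n x^(n-1) and y''(x) = sum_{n>=2} n(n-1) a_n x^(n-2).
Substitute into P(x) y'' + Q(x) y' + R(x) y = 0 with P(x) = 1, Q(x) = 2x - 2, R(x) = -2x, and match powers of x.
Initial conditions: a_0 = -2, a_1 = 2.
Setting the coefficient of each power of x to zero and solving order by order (substituting the coefficients already found):
  x^0: 2 a_2 - 2 a_1 = 0  ->  2 a_2 = 2 a_1 = 4  ->  a_2 = 2
  x^1: 6 a_3 - 4 a_2 + 2 a_1 - 2 a_0 = 0  ->  6 a_3 = 4 a_2 - 2 a_1 + 2 a_0 = 0  ->  a_3 = 0
  x^2: 12 a_4 - 6 a_3 + 4 a_2 - 2 a_1 = 0  ->  12 a_4 = 6 a_3 - 4 a_2 + 2 a_1 = -4  ->  a_4 = -1/3
  x^3: 20 a_5 - 8 a_4 + 6 a_3 - 2 a_2 = 0  ->  20 a_5 = 8 a_4 - 6 a_3 + 2 a_2 = 4/3  ->  a_5 = 1/15
Truncated series: y(x) = -2 + 2 x + 2 x^2 - (1/3) x^4 + (1/15) x^5 + O(x^6).

a_0 = -2; a_1 = 2; a_2 = 2; a_3 = 0; a_4 = -1/3; a_5 = 1/15


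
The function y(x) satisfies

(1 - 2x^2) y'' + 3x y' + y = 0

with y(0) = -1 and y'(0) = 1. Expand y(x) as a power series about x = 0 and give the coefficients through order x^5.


Ansatz: y(x) = sum_{n>=0} a_n x^n, so y'(x) = sum_{n>=1} n a_n x^(n-1) and y''(x) = sum_{n>=2} n(n-1) a_n x^(n-2).
Substitute into P(x) y'' + Q(x) y' + R(x) y = 0 with P(x) = 1 - 2x^2, Q(x) = 3x, R(x) = 1, and match powers of x.
Initial conditions: a_0 = -1, a_1 = 1.
Setting the coefficient of each power of x to zero and solving order by order (substituting the coefficients already found):
  x^0: 2 a_2 + a_0 = 0  ->  2 a_2 = -a_0 = 1  ->  a_2 = 1/2
  x^1: 6 a_3 + 4 a_1 = 0  ->  6 a_3 = -4 a_1 = -4  ->  a_3 = -2/3
  x^2: 12 a_4 + 3 a_2 = 0  ->  12 a_4 = -3 a_2 = -3/2  ->  a_4 = -1/8
  x^3: 20 a_5 - 2 a_3 = 0  ->  20 a_5 = 2 a_3 = -4/3  ->  a_5 = -1/15
Truncated series: y(x) = -1 + x + (1/2) x^2 - (2/3) x^3 - (1/8) x^4 - (1/15) x^5 + O(x^6).

a_0 = -1; a_1 = 1; a_2 = 1/2; a_3 = -2/3; a_4 = -1/8; a_5 = -1/15


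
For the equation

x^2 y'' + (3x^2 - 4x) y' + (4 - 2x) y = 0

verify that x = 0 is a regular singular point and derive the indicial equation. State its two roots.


Divide by x^2 to reach normal form y'' + P_1(x) y' + P_2(x) y = 0 with P_1(x) = 3 - 4/x and P_2(x) = -2/x + 4/x^2.
x = 0 is a singular point because the y'-coefficient 3 - 4/x has a pole at x = 0 and the y-coefficient -2/x + 4/x^2 has a pole at x = 0.
It is a regular singular point because x P_1(x) = p(x) = 3x - 4 and x^2 P_2(x) = q(x) = 4 - 2x are polynomials, hence analytic at x = 0.
p(0) = -4,  q(0) = 4.
Indicial equation: r(r-1) + p(0) r + q(0) = 0, i.e. r^2 + (p(0) - 1) r + q(0) = 0, i.e. r^2 - 5 r + 4 = 0.
Discriminant: (-5)^2 - 4(4) = 9, so r = (5 ± 3)/2.
Solving: r_1 = 4, r_2 = 1.

indicial: r^2 - 5 r + 4 = 0; roots r_1 = 4, r_2 = 1


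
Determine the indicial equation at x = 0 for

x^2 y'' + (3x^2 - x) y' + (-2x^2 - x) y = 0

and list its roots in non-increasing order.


Divide by x^2 to reach normal form y'' + P_1(x) y' + P_2(x) y = 0 with P_1(x) = 3 - 1/x and P_2(x) = -2 - 1/x.
x = 0 is a singular point because the y'-coefficient 3 - 1/x has a pole at x = 0 and the y-coefficient -2 - 1/x has a pole at x = 0.
It is a regular singular point because x P_1(x) = p(x) = 3x - 1 and x^2 P_2(x) = q(x) = -2x^2 - x are polynomials, hence analytic at x = 0.
p(0) = -1,  q(0) = 0.
Indicial equation: r(r-1) + p(0) r + q(0) = 0, i.e. r^2 + (p(0) - 1) r + q(0) = 0, i.e. r^2 - 2 r = 0.
Discriminant: (-2)^2 - 4(0) = 4, so r = (2 ± 2)/2.
Solving: r_1 = 2, r_2 = 0.

indicial: r^2 - 2 r = 0; roots r_1 = 2, r_2 = 0


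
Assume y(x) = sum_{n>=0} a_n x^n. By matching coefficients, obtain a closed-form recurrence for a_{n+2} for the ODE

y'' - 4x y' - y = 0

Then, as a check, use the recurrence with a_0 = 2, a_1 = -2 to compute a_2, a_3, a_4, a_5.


Substitute y = sum_n a_n x^n.
y''(x) has coefficient (n+2)(n+1) a_{n+2} at x^n;
-4 x y'(x) has coefficient -4 n a_n at x^n (shift);
-y(x) has coefficient -1 a_n at x^n.
Matching x^n: (n+2)(n+1) a_{n+2} + (-4n - 1) a_n = 0.
Thus a_{n+2} = (4n + 1) / ((n+1)(n+2)) * a_n.

Check with a_0 = 2, a_1 = -2 (apply the recurrence for n = 0, 1, 2, 3): a_0 = 2, a_1 = -2, a_2 = 1, a_3 = -5/3, a_4 = 3/4, a_5 = -13/12.

a_(n+2) = (4n + 1) / ((n+1)(n+2)) * a_n; check: a_0 = 2, a_1 = -2, a_2 = 1, a_3 = -5/3, a_4 = 3/4, a_5 = -13/12


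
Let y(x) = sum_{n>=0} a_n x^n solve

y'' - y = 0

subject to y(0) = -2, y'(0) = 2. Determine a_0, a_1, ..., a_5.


Ansatz: y(x) = sum_{n>=0} a_n x^n, so y'(x) = sum_{n>=1} n a_n x^(n-1) and y''(x) = sum_{n>=2} n(n-1) a_n x^(n-2).
Substitute into P(x) y'' + Q(x) y' + R(x) y = 0 with P(x) = 1, Q(x) = 0, R(x) = -1, and match powers of x.
Initial conditions: a_0 = -2, a_1 = 2.
Setting the coefficient of each power of x to zero and solving order by order (substituting the coefficients already found):
  x^0: 2 a_2 - a_0 = 0  ->  2 a_2 = a_0 = -2  ->  a_2 = -1
  x^1: 6 a_3 - a_1 = 0  ->  6 a_3 = a_1 = 2  ->  a_3 = 1/3
  x^2: 12 a_4 - a_2 = 0  ->  12 a_4 = a_2 = -1  ->  a_4 = -1/12
  x^3: 20 a_5 - a_3 = 0  ->  20 a_5 = a_3 = 1/3  ->  a_5 = 1/60
Truncated series: y(x) = -2 + 2 x - x^2 + (1/3) x^3 - (1/12) x^4 + (1/60) x^5 + O(x^6).

a_0 = -2; a_1 = 2; a_2 = -1; a_3 = 1/3; a_4 = -1/12; a_5 = 1/60


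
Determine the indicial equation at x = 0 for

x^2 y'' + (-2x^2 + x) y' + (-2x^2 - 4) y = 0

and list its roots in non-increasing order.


Divide by x^2 to reach normal form y'' + P_1(x) y' + P_2(x) y = 0 with P_1(x) = -2 + 1/x and P_2(x) = -2 - 4/x^2.
x = 0 is a singular point because the y'-coefficient -2 + 1/x has a pole at x = 0 and the y-coefficient -2 - 4/x^2 has a pole at x = 0.
It is a regular singular point because x P_1(x) = p(x) = 1 - 2x and x^2 P_2(x) = q(x) = -2x^2 - 4 are polynomials, hence analytic at x = 0.
p(0) = 1,  q(0) = -4.
Indicial equation: r(r-1) + p(0) r + q(0) = 0, i.e. r^2 + (p(0) - 1) r + q(0) = 0, i.e. r^2 - 4 = 0.
Discriminant: (0)^2 - 4(-4) = 16, so r = (0 ± 4)/2.
Solving: r_1 = 2, r_2 = -2.

indicial: r^2 - 4 = 0; roots r_1 = 2, r_2 = -2


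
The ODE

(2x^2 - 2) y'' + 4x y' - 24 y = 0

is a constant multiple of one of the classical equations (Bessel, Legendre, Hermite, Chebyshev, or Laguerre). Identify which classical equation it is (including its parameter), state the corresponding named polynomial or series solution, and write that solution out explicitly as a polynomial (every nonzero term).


All three coefficients share the factor -2; dividing through by -2 gives  (1 - x^2) y'' - 2x y' + 12 y = 0.
This matches the Legendre equation (1 - x^2) y'' - 2x y' + n(n+1) y = 0 (note the -2x y' term) with n(n+1) = 12, so n = 3; the polynomial solution is P_3(x).
With y = sum_k a_k x^k, matching x^k gives (k+2)(k+1) a_{k+2} = [k(k+1) - n(n+1)] a_k = (k - 3)(k + 4) a_k. The right side vanishes at k = 3, so the series with the parity of 3 terminates at degree 3.
Standard normalization (P_n(1) = 1): leading coefficient (2n)!/(2^n (n!)^2) = 720/(8*36) = 5/2, so a_3 = 5/2. Work downward with a_k = (k+1)(k+2) a_{k+2} / ((k - 3)(k + 4)):
  a_1 = (2)(3)(5/2) / ((1 - 3)(1 + 4)) = 15/(-10) = -3/2
Hence P_3(x) = 5 x^3/2 - 3 x/2.

P_3(x); series = 5 x^3/2 - 3 x/2


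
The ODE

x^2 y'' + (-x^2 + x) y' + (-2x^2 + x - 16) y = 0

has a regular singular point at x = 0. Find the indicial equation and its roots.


Divide by x^2 to reach normal form y'' + P_1(x) y' + P_2(x) y = 0 with P_1(x) = -1 + 1/x and P_2(x) = -2 + 1/x - 16/x^2.
x = 0 is a singular point because the y'-coefficient -1 + 1/x has a pole at x = 0 and the y-coefficient -2 + 1/x - 16/x^2 has a pole at x = 0.
It is a regular singular point because x P_1(x) = p(x) = 1 - x and x^2 P_2(x) = q(x) = -2x^2 + x - 16 are polynomials, hence analytic at x = 0.
p(0) = 1,  q(0) = -16.
Indicial equation: r(r-1) + p(0) r + q(0) = 0, i.e. r^2 + (p(0) - 1) r + q(0) = 0, i.e. r^2 - 16 = 0.
Discriminant: (0)^2 - 4(-16) = 64, so r = (0 ± 8)/2.
Solving: r_1 = 4, r_2 = -4.

indicial: r^2 - 16 = 0; roots r_1 = 4, r_2 = -4


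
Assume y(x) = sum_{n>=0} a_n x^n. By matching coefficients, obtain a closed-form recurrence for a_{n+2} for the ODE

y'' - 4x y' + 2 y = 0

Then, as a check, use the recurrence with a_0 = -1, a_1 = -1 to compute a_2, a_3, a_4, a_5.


Substitute y = sum_n a_n x^n.
y''(x) has coefficient (n+2)(n+1) a_{n+2} at x^n;
-4 x y'(x) has coefficient -4 n a_n at x^n (shift);
2 y(x) has coefficient 2 a_n at x^n.
Matching x^n: (n+2)(n+1) a_{n+2} + (-4n + 2) a_n = 0.
Thus a_{n+2} = (4n - 2) / ((n+1)(n+2)) * a_n.

Check with a_0 = -1, a_1 = -1 (apply the recurrence for n = 0, 1, 2, 3): a_0 = -1, a_1 = -1, a_2 = 1, a_3 = -1/3, a_4 = 1/2, a_5 = -1/6.

a_(n+2) = (4n - 2) / ((n+1)(n+2)) * a_n; check: a_0 = -1, a_1 = -1, a_2 = 1, a_3 = -1/3, a_4 = 1/2, a_5 = -1/6
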